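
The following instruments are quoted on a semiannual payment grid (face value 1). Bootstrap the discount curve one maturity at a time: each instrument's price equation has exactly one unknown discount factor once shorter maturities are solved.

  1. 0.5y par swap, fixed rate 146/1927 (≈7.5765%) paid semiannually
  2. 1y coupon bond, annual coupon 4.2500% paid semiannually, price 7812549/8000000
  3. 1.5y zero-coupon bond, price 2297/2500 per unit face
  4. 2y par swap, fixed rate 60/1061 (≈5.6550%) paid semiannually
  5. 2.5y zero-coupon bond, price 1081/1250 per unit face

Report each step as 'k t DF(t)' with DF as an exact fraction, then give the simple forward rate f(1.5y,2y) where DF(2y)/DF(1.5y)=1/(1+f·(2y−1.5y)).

1 1/2 1927/2000
2 1 4681/5000
3 3/2 2297/2500
4 2 179/200
5 5/2 1081/1250
f(1.5y,2y) = ((2297/2500)/(179/200) − 1)/(1/2) = 238/4475 ≈ 5.3184%

step 1 [0.5y] swap r/2=73/1927: DF=(1 − 73/1927·(0))/(1+73/1927) = 1927/2000 ≈ 0.963500
step 2 [1y] bond c/2=17/800: DF=(7812549/8000000 − 17/800·(0.963500))/(1+17/800) = 4681/5000 ≈ 0.936200
step 3 [1.5y] zero: DF = P = 2297/2500 ≈ 0.918800
step 4 [2y] swap r/2=30/1061: DF=(1 − 30/1061·(0.963500+0.936200+0.918800))/(1+30/1061) = 179/200 ≈ 0.895000
step 5 [2.5y] zero: DF = P = 1081/1250 ≈ 0.864800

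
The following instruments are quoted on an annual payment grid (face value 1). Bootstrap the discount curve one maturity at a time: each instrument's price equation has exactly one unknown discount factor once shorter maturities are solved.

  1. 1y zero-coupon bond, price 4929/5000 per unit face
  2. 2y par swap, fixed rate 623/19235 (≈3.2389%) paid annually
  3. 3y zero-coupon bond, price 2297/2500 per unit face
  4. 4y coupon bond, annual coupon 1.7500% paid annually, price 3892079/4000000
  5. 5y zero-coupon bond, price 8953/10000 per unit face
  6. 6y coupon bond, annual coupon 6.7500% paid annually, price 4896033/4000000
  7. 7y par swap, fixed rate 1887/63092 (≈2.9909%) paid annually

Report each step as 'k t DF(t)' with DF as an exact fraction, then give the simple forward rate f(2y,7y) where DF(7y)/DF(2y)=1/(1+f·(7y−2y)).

1 1 4929/5000
2 2 9377/10000
3 3 2297/2500
4 4 4537/5000
5 5 8953/10000
6 6 8529/10000
7 7 8113/10000
f(2y,7y) = ((9377/10000)/(8113/10000) − 1)/(5) = 1264/40565 ≈ 3.1160%

step 1 [1y] zero: DF = P = 4929/5000 ≈ 0.985800
step 2 [2y] swap r/1=623/19235: DF=(1 − 623/19235·(0.985800))/(1+623/19235) = 9377/10000 ≈ 0.937700
step 3 [3y] zero: DF = P = 2297/2500 ≈ 0.918800
step 4 [4y] bond c/1=7/400: DF=(3892079/4000000 − 7/400·(0.985800+0.937700+0.918800))/(1+7/400) = 4537/5000 ≈ 0.907400
step 5 [5y] zero: DF = P = 8953/10000 ≈ 0.895300
step 6 [6y] bond c/1=27/400: DF=(4896033/4000000 − 27/400·(0.985800+0.937700+0.918800+0.907400+0.895300))/(1+27/400) = 8529/10000 ≈ 0.852900
step 7 [7y] swap r/1=1887/63092: DF=(1 − 1887/63092·(0.985800+0.937700+0.918800+0.907400+0.895300+0.852900))/(1+1887/63092) = 8113/10000 ≈ 0.811300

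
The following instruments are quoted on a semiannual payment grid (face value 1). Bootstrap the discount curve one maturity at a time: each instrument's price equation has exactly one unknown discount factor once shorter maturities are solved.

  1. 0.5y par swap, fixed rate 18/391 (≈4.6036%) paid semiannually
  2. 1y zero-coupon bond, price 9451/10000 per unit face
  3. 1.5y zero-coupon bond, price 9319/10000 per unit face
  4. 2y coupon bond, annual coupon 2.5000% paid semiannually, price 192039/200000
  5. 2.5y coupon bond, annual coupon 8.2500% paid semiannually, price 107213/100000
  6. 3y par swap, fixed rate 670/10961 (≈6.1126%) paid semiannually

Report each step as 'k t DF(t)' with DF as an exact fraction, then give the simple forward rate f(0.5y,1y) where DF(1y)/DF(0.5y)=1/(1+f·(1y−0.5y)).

1 1/2 391/400
2 1 9451/10000
3 3/2 9319/10000
4 2 9131/10000
5 5/2 2201/2500
6 3 333/400
f(0.5y,1y) = ((391/400)/(9451/10000) − 1)/(1/2) = 648/9451 ≈ 6.8564%

step 1 [0.5y] swap r/2=9/391: DF=(1 − 9/391·(0))/(1+9/391) = 391/400 ≈ 0.977500
step 2 [1y] zero: DF = P = 9451/10000 ≈ 0.945100
step 3 [1.5y] zero: DF = P = 9319/10000 ≈ 0.931900
step 4 [2y] bond c/2=1/80: DF=(192039/200000 − 1/80·(0.977500+0.945100+0.931900))/(1+1/80) = 9131/10000 ≈ 0.913100
step 5 [2.5y] bond c/2=33/800: DF=(107213/100000 − 33/800·(0.977500+0.945100+0.931900+0.913100))/(1+33/800) = 2201/2500 ≈ 0.880400
step 6 [3y] swap r/2=335/10961: DF=(1 − 335/10961·(0.977500+0.945100+0.931900+0.913100+0.880400))/(1+335/10961) = 333/400 ≈ 0.832500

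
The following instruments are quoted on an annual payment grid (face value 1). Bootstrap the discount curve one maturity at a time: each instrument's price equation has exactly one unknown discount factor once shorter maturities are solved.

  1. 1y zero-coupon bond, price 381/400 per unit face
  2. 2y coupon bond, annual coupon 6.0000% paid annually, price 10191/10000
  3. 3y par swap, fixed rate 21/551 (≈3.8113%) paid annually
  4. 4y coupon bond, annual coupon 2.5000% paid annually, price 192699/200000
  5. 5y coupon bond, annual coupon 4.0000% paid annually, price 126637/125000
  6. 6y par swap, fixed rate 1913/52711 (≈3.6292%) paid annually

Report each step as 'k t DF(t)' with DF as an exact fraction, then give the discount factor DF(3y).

1 1 381/400
2 2 363/400
3 3 179/200
4 4 1091/1250
5 5 4173/5000
6 6 8087/10000
DF(3y) = 179/200 ≈ 0.895000

step 1 [1y] zero: DF = P = 381/400 ≈ 0.952500
step 2 [2y] bond c/1=3/50: DF=(10191/10000 − 3/50·(0.952500))/(1+3/50) = 363/400 ≈ 0.907500
step 3 [3y] swap r/1=21/551: DF=(1 − 21/551·(0.952500+0.907500))/(1+21/551) = 179/200 ≈ 0.895000
step 4 [4y] bond c/1=1/40: DF=(192699/200000 − 1/40·(0.952500+0.907500+0.895000))/(1+1/40) = 1091/1250 ≈ 0.872800
step 5 [5y] bond c/1=1/25: DF=(126637/125000 − 1/25·(0.952500+0.907500+0.895000+0.872800))/(1+1/25) = 4173/5000 ≈ 0.834600
step 6 [6y] swap r/1=1913/52711: DF=(1 − 1913/52711·(0.952500+0.907500+0.895000+0.872800+0.834600))/(1+1913/52711) = 8087/10000 ≈ 0.808700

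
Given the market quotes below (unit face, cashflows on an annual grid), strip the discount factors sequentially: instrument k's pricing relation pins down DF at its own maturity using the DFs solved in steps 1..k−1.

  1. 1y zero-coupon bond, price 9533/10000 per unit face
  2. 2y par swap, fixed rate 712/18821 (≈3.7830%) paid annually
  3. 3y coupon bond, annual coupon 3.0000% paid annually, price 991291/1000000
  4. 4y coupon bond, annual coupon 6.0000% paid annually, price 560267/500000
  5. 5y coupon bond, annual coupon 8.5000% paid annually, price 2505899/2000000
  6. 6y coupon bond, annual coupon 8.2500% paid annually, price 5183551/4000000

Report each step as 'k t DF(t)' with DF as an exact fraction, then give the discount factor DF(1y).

step 1 [1y] zero: DF = P = 9533/10000 ≈ 0.953300
step 2 [2y] swap r/1=712/18821: DF=(1 − 712/18821·(0.953300))/(1+712/18821) = 1161/1250 ≈ 0.928800
step 3 [3y] bond c/1=3/100: DF=(991291/1000000 − 3/100·(0.953300+0.928800))/(1+3/100) = 2269/2500 ≈ 0.907600
step 4 [4y] bond c/1=3/50: DF=(560267/500000 − 3/50·(0.953300+0.928800+0.907600))/(1+3/50) = 562/625 ≈ 0.899200
step 5 [5y] bond c/1=17/200: DF=(2505899/2000000 − 17/200·(0.953300+0.928800+0.907600+0.899200))/(1+17/200) = 4329/5000 ≈ 0.865800
step 6 [6y] bond c/1=33/400: DF=(5183551/4000000 − 33/400·(0.953300+0.928800+0.907600+0.899200+0.865800))/(1+33/400) = 17/20 ≈ 0.850000

1 1 9533/10000
2 2 1161/1250
3 3 2269/2500
4 4 562/625
5 5 4329/5000
6 6 17/20
DF(1y) = 9533/10000 ≈ 0.953300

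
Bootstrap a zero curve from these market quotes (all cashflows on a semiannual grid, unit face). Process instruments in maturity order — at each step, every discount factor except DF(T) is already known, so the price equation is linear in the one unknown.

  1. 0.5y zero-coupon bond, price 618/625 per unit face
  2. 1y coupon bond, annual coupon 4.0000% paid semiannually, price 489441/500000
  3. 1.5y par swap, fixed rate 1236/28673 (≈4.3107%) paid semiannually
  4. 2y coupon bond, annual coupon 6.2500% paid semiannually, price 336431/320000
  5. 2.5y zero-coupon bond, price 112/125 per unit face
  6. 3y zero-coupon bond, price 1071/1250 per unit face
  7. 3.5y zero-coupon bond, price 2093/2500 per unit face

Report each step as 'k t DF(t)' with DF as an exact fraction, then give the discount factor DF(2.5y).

1 1/2 618/625
2 1 9403/10000
3 3/2 4691/5000
4 2 4663/5000
5 5/2 112/125
6 3 1071/1250
7 7/2 2093/2500
DF(2.5y) = 112/125 ≈ 0.896000

step 1 [0.5y] zero: DF = P = 618/625 ≈ 0.988800
step 2 [1y] bond c/2=1/50: DF=(489441/500000 − 1/50·(0.988800))/(1+1/50) = 9403/10000 ≈ 0.940300
step 3 [1.5y] swap r/2=618/28673: DF=(1 − 618/28673·(0.988800+0.940300))/(1+618/28673) = 4691/5000 ≈ 0.938200
step 4 [2y] bond c/2=1/32: DF=(336431/320000 − 1/32·(0.988800+0.940300+0.938200))/(1+1/32) = 4663/5000 ≈ 0.932600
step 5 [2.5y] zero: DF = P = 112/125 ≈ 0.896000
step 6 [3y] zero: DF = P = 1071/1250 ≈ 0.856800
step 7 [3.5y] zero: DF = P = 2093/2500 ≈ 0.837200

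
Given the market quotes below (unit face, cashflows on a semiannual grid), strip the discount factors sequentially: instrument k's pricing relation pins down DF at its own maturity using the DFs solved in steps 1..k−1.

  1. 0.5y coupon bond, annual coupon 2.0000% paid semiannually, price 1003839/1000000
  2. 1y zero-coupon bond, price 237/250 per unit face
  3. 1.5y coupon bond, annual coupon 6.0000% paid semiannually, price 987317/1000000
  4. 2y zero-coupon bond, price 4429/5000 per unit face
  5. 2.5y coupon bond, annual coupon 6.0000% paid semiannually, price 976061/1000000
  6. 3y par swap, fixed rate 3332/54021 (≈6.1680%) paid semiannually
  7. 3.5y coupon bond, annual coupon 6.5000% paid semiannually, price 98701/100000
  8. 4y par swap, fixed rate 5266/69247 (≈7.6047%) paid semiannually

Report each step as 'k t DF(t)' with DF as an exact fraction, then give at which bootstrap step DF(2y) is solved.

step 1 [0.5y] bond c/2=1/100: DF=(1003839/1000000 − 1/100·(0))/(1+1/100) = 9939/10000 ≈ 0.993900
step 2 [1y] zero: DF = P = 237/250 ≈ 0.948000
step 3 [1.5y] bond c/2=3/100: DF=(987317/1000000 − 3/100·(0.993900+0.948000))/(1+3/100) = 451/500 ≈ 0.902000
step 4 [2y] zero: DF = P = 4429/5000 ≈ 0.885800
step 5 [2.5y] bond c/2=3/100: DF=(976061/1000000 − 3/100·(0.993900+0.948000+0.902000+0.885800))/(1+3/100) = 839/1000 ≈ 0.839000
step 6 [3y] swap r/2=1666/54021: DF=(1 − 1666/54021·(0.993900+0.948000+0.902000+0.885800+0.839000))/(1+1666/54021) = 4167/5000 ≈ 0.833400
step 7 [3.5y] bond c/2=13/400: DF=(98701/100000 − 13/400·(0.993900+0.948000+0.902000+0.885800+0.839000+0.833400))/(1+13/400) = 7859/10000 ≈ 0.785900
step 8 [4y] swap r/2=2633/69247: DF=(1 − 2633/69247·(0.993900+0.948000+0.902000+0.885800+0.839000+0.833400+0.785900))/(1+2633/69247) = 7367/10000 ≈ 0.736700

1 1/2 9939/10000
2 1 237/250
3 3/2 451/500
4 2 4429/5000
5 5/2 839/1000
6 3 4167/5000
7 7/2 7859/10000
8 4 7367/10000
DF(2y) is solved at step 4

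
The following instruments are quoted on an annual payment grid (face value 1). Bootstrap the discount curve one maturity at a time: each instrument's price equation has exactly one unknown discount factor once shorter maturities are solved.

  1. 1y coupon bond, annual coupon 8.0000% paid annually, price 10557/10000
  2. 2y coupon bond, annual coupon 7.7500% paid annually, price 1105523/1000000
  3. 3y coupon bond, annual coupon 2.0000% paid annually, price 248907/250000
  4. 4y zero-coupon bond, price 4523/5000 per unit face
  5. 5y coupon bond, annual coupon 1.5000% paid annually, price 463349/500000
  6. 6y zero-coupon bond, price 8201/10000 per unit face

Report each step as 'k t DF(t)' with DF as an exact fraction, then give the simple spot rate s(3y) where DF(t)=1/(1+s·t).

1 1 391/400
2 2 9557/10000
3 3 4691/5000
4 4 4523/5000
5 5 2143/2500
6 6 8201/10000
s(3y) = (1/(4691/5000) − 1)/(3) = 103/4691 ≈ 2.1957%

step 1 [1y] bond c/1=2/25: DF=(10557/10000 − 2/25·(0))/(1+2/25) = 391/400 ≈ 0.977500
step 2 [2y] bond c/1=31/400: DF=(1105523/1000000 − 31/400·(0.977500))/(1+31/400) = 9557/10000 ≈ 0.955700
step 3 [3y] bond c/1=1/50: DF=(248907/250000 − 1/50·(0.977500+0.955700))/(1+1/50) = 4691/5000 ≈ 0.938200
step 4 [4y] zero: DF = P = 4523/5000 ≈ 0.904600
step 5 [5y] bond c/1=3/200: DF=(463349/500000 − 3/200·(0.977500+0.955700+0.938200+0.904600))/(1+3/200) = 2143/2500 ≈ 0.857200
step 6 [6y] zero: DF = P = 8201/10000 ≈ 0.820100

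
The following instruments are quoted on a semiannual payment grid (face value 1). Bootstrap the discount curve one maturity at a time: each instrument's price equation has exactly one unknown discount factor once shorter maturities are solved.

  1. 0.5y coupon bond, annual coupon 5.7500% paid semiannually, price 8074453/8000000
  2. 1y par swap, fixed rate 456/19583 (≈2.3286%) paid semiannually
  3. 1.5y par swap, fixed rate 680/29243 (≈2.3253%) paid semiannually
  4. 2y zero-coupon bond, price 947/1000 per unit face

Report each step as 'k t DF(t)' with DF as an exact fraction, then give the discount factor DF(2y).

1 1/2 9811/10000
2 1 2443/2500
3 3/2 483/500
4 2 947/1000
DF(2y) = 947/1000 ≈ 0.947000

step 1 [0.5y] bond c/2=23/800: DF=(8074453/8000000 − 23/800·(0))/(1+23/800) = 9811/10000 ≈ 0.981100
step 2 [1y] swap r/2=228/19583: DF=(1 − 228/19583·(0.981100))/(1+228/19583) = 2443/2500 ≈ 0.977200
step 3 [1.5y] swap r/2=340/29243: DF=(1 − 340/29243·(0.981100+0.977200))/(1+340/29243) = 483/500 ≈ 0.966000
step 4 [2y] zero: DF = P = 947/1000 ≈ 0.947000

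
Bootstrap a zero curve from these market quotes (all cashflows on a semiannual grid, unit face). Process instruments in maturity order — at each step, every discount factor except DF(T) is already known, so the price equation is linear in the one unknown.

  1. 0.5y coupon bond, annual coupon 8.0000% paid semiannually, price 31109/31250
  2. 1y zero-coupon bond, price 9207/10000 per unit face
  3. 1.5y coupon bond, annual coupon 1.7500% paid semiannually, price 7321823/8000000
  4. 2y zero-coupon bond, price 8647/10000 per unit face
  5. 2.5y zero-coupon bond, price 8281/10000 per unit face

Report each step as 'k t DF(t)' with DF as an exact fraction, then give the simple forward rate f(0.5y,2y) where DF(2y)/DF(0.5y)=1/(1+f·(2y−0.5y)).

step 1 [0.5y] bond c/2=1/25: DF=(31109/31250 − 1/25·(0))/(1+1/25) = 2393/2500 ≈ 0.957200
step 2 [1y] zero: DF = P = 9207/10000 ≈ 0.920700
step 3 [1.5y] bond c/2=7/800: DF=(7321823/8000000 − 7/800·(0.957200+0.920700))/(1+7/800) = 891/1000 ≈ 0.891000
step 4 [2y] zero: DF = P = 8647/10000 ≈ 0.864700
step 5 [2.5y] zero: DF = P = 8281/10000 ≈ 0.828100

1 1/2 2393/2500
2 1 9207/10000
3 3/2 891/1000
4 2 8647/10000
5 5/2 8281/10000
f(0.5y,2y) = ((2393/2500)/(8647/10000) − 1)/(3/2) = 1850/25941 ≈ 7.1316%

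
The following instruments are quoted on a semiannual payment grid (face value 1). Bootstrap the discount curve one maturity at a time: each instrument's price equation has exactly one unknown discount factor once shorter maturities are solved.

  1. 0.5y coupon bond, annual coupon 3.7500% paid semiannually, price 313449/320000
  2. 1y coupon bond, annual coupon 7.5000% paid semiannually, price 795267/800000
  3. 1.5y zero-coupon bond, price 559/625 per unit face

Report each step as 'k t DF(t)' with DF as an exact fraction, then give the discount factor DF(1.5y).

1 1/2 1923/2000
2 1 4617/5000
3 3/2 559/625
DF(1.5y) = 559/625 ≈ 0.894400

step 1 [0.5y] bond c/2=3/160: DF=(313449/320000 − 3/160·(0))/(1+3/160) = 1923/2000 ≈ 0.961500
step 2 [1y] bond c/2=3/80: DF=(795267/800000 − 3/80·(0.961500))/(1+3/80) = 4617/5000 ≈ 0.923400
step 3 [1.5y] zero: DF = P = 559/625 ≈ 0.894400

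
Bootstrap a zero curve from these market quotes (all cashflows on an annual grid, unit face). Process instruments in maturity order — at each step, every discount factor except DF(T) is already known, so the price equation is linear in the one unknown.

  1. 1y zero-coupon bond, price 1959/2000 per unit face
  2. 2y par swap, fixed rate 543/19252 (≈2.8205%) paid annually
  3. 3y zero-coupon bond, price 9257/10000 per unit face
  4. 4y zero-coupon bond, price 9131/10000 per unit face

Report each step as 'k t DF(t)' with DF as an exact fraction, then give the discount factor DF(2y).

step 1 [1y] zero: DF = P = 1959/2000 ≈ 0.979500
step 2 [2y] swap r/1=543/19252: DF=(1 − 543/19252·(0.979500))/(1+543/19252) = 9457/10000 ≈ 0.945700
step 3 [3y] zero: DF = P = 9257/10000 ≈ 0.925700
step 4 [4y] zero: DF = P = 9131/10000 ≈ 0.913100

1 1 1959/2000
2 2 9457/10000
3 3 9257/10000
4 4 9131/10000
DF(2y) = 9457/10000 ≈ 0.945700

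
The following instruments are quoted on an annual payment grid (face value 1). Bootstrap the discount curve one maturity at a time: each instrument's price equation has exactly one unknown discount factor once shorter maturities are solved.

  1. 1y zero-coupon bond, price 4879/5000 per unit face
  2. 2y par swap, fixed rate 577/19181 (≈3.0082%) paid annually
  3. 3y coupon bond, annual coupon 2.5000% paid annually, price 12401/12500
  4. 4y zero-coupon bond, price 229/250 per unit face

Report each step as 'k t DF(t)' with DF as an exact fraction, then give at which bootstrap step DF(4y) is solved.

step 1 [1y] zero: DF = P = 4879/5000 ≈ 0.975800
step 2 [2y] swap r/1=577/19181: DF=(1 − 577/19181·(0.975800))/(1+577/19181) = 9423/10000 ≈ 0.942300
step 3 [3y] bond c/1=1/40: DF=(12401/12500 − 1/40·(0.975800+0.942300))/(1+1/40) = 9211/10000 ≈ 0.921100
step 4 [4y] zero: DF = P = 229/250 ≈ 0.916000

1 1 4879/5000
2 2 9423/10000
3 3 9211/10000
4 4 229/250
DF(4y) is solved at step 4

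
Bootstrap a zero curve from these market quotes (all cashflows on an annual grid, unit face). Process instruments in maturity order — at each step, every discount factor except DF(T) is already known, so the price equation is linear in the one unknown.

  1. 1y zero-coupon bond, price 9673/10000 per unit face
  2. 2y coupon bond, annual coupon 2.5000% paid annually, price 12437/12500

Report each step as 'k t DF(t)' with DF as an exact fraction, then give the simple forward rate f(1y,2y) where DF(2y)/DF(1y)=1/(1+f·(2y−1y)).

1 1 9673/10000
2 2 9471/10000
f(1y,2y) = ((9673/10000)/(9471/10000) − 1)/(1) = 202/9471 ≈ 2.1328%

step 1 [1y] zero: DF = P = 9673/10000 ≈ 0.967300
step 2 [2y] bond c/1=1/40: DF=(12437/12500 − 1/40·(0.967300))/(1+1/40) = 9471/10000 ≈ 0.947100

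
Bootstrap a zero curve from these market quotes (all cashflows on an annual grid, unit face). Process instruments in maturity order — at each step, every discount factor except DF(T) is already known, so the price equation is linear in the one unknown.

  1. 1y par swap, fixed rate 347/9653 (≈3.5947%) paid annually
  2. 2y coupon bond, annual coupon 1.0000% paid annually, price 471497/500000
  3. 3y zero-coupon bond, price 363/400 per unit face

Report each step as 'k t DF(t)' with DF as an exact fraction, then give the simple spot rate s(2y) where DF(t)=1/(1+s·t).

1 1 9653/10000
2 2 9241/10000
3 3 363/400
s(2y) = (1/(9241/10000) − 1)/(2) = 759/18482 ≈ 4.1067%

step 1 [1y] swap r/1=347/9653: DF=(1 − 347/9653·(0))/(1+347/9653) = 9653/10000 ≈ 0.965300
step 2 [2y] bond c/1=1/100: DF=(471497/500000 − 1/100·(0.965300))/(1+1/100) = 9241/10000 ≈ 0.924100
step 3 [3y] zero: DF = P = 363/400 ≈ 0.907500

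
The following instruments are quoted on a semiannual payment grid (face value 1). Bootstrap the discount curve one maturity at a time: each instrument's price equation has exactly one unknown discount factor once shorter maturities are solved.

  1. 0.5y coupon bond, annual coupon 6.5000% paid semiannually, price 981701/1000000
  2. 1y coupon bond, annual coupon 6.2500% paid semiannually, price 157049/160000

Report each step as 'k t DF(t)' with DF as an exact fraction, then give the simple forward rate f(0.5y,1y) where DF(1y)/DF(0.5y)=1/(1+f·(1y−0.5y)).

1 1/2 2377/2500
2 1 923/1000
f(0.5y,1y) = ((2377/2500)/(923/1000) − 1)/(1/2) = 278/4615 ≈ 6.0238%

step 1 [0.5y] bond c/2=13/400: DF=(981701/1000000 − 13/400·(0))/(1+13/400) = 2377/2500 ≈ 0.950800
step 2 [1y] bond c/2=1/32: DF=(157049/160000 − 1/32·(0.950800))/(1+1/32) = 923/1000 ≈ 0.923000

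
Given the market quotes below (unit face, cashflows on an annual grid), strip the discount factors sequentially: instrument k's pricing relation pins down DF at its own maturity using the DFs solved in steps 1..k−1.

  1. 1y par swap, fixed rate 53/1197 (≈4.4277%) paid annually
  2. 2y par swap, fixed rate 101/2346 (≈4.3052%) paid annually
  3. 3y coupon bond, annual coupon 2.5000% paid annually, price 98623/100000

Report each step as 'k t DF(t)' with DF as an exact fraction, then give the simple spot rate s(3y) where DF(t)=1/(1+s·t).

1 1 1197/1250
2 2 1149/1250
3 3 2291/2500
s(3y) = (1/(2291/2500) − 1)/(3) = 209/6873 ≈ 3.0409%

step 1 [1y] swap r/1=53/1197: DF=(1 − 53/1197·(0))/(1+53/1197) = 1197/1250 ≈ 0.957600
step 2 [2y] swap r/1=101/2346: DF=(1 − 101/2346·(0.957600))/(1+101/2346) = 1149/1250 ≈ 0.919200
step 3 [3y] bond c/1=1/40: DF=(98623/100000 − 1/40·(0.957600+0.919200))/(1+1/40) = 2291/2500 ≈ 0.916400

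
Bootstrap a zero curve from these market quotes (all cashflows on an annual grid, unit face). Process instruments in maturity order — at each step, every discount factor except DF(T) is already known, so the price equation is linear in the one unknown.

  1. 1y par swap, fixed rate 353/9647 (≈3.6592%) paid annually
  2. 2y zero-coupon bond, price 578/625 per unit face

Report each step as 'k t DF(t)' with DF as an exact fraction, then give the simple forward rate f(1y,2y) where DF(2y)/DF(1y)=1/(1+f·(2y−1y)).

step 1 [1y] swap r/1=353/9647: DF=(1 − 353/9647·(0))/(1+353/9647) = 9647/10000 ≈ 0.964700
step 2 [2y] zero: DF = P = 578/625 ≈ 0.924800

1 1 9647/10000
2 2 578/625
f(1y,2y) = ((9647/10000)/(578/625) − 1)/(1) = 399/9248 ≈ 4.3144%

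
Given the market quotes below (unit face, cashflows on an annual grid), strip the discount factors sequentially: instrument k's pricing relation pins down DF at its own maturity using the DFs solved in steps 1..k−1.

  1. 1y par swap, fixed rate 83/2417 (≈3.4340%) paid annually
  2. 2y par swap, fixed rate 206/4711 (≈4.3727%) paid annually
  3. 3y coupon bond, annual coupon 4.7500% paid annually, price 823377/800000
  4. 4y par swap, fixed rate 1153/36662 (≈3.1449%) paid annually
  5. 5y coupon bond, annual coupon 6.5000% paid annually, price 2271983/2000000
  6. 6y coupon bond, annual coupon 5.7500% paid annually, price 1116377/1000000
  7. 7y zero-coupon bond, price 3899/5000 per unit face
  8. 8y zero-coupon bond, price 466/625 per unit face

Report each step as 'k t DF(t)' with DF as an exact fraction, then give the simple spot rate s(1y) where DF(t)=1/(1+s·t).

step 1 [1y] swap r/1=83/2417: DF=(1 − 83/2417·(0))/(1+83/2417) = 2417/2500 ≈ 0.966800
step 2 [2y] swap r/1=206/4711: DF=(1 − 206/4711·(0.966800))/(1+206/4711) = 1147/1250 ≈ 0.917600
step 3 [3y] bond c/1=19/400: DF=(823377/800000 − 19/400·(0.966800+0.917600))/(1+19/400) = 8971/10000 ≈ 0.897100
step 4 [4y] swap r/1=1153/36662: DF=(1 − 1153/36662·(0.966800+0.917600+0.897100))/(1+1153/36662) = 8847/10000 ≈ 0.884700
step 5 [5y] bond c/1=13/200: DF=(2271983/2000000 − 13/200·(0.966800+0.917600+0.897100+0.884700))/(1+13/200) = 8429/10000 ≈ 0.842900
step 6 [6y] bond c/1=23/400: DF=(1116377/1000000 − 23/400·(0.966800+0.917600+0.897100+0.884700+0.842900))/(1+23/400) = 1621/2000 ≈ 0.810500
step 7 [7y] zero: DF = P = 3899/5000 ≈ 0.779800
step 8 [8y] zero: DF = P = 466/625 ≈ 0.745600

1 1 2417/2500
2 2 1147/1250
3 3 8971/10000
4 4 8847/10000
5 5 8429/10000
6 6 1621/2000
7 7 3899/5000
8 8 466/625
s(1y) = (1/(2417/2500) − 1)/(1) = 83/2417 ≈ 3.4340%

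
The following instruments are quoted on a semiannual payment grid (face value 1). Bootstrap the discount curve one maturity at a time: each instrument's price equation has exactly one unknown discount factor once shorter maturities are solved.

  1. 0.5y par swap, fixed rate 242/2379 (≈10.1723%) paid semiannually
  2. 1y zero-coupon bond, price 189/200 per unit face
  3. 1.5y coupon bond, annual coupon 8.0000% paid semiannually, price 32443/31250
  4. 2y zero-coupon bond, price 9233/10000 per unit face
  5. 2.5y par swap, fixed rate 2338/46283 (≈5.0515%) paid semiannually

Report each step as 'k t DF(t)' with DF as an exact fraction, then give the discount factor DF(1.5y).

step 1 [0.5y] swap r/2=121/2379: DF=(1 − 121/2379·(0))/(1+121/2379) = 2379/2500 ≈ 0.951600
step 2 [1y] zero: DF = P = 189/200 ≈ 0.945000
step 3 [1.5y] bond c/2=1/25: DF=(32443/31250 − 1/25·(0.951600+0.945000))/(1+1/25) = 9253/10000 ≈ 0.925300
step 4 [2y] zero: DF = P = 9233/10000 ≈ 0.923300
step 5 [2.5y] swap r/2=1169/46283: DF=(1 − 1169/46283·(0.951600+0.945000+0.925300+0.923300))/(1+1169/46283) = 8831/10000 ≈ 0.883100

1 1/2 2379/2500
2 1 189/200
3 3/2 9253/10000
4 2 9233/10000
5 5/2 8831/10000
DF(1.5y) = 9253/10000 ≈ 0.925300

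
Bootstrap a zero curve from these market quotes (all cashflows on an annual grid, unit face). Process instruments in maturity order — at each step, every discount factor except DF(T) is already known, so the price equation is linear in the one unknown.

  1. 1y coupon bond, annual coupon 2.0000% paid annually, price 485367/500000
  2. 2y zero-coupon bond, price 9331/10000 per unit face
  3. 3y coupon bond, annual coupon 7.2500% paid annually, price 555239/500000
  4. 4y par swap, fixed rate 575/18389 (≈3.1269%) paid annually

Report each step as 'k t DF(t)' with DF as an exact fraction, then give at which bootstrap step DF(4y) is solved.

step 1 [1y] bond c/1=1/50: DF=(485367/500000 − 1/50·(0))/(1+1/50) = 9517/10000 ≈ 0.951700
step 2 [2y] zero: DF = P = 9331/10000 ≈ 0.933100
step 3 [3y] bond c/1=29/400: DF=(555239/500000 − 29/400·(0.951700+0.933100))/(1+29/400) = 227/250 ≈ 0.908000
step 4 [4y] swap r/1=575/18389: DF=(1 − 575/18389·(0.951700+0.933100+0.908000))/(1+575/18389) = 177/200 ≈ 0.885000

1 1 9517/10000
2 2 9331/10000
3 3 227/250
4 4 177/200
DF(4y) is solved at step 4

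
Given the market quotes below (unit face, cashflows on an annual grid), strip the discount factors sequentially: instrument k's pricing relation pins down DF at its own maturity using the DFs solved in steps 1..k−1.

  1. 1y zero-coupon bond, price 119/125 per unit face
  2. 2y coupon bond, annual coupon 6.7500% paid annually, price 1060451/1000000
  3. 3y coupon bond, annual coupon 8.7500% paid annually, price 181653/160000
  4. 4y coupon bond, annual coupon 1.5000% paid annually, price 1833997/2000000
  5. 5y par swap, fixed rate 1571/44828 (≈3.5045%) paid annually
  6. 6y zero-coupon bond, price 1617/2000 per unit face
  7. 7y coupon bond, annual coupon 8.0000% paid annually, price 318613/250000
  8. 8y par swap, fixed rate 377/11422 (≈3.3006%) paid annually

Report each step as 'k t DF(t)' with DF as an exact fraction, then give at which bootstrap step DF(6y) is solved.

step 1 [1y] zero: DF = P = 119/125 ≈ 0.952000
step 2 [2y] bond c/1=27/400: DF=(1060451/1000000 − 27/400·(0.952000))/(1+27/400) = 2333/2500 ≈ 0.933200
step 3 [3y] bond c/1=7/80: DF=(181653/160000 − 7/80·(0.952000+0.933200))/(1+7/80) = 8923/10000 ≈ 0.892300
step 4 [4y] bond c/1=3/200: DF=(1833997/2000000 − 3/200·(0.952000+0.933200+0.892300))/(1+3/200) = 539/625 ≈ 0.862400
step 5 [5y] swap r/1=1571/44828: DF=(1 − 1571/44828·(0.952000+0.933200+0.892300+0.862400))/(1+1571/44828) = 8429/10000 ≈ 0.842900
step 6 [6y] zero: DF = P = 1617/2000 ≈ 0.808500
step 7 [7y] bond c/1=2/25: DF=(318613/250000 − 2/25·(0.952000+0.933200+0.892300+0.862400+0.842900+0.808500))/(1+2/25) = 7881/10000 ≈ 0.788100
step 8 [8y] swap r/1=377/11422: DF=(1 − 377/11422·(0.952000+0.933200+0.892300+0.862400+0.842900+0.808500+0.788100))/(1+377/11422) = 3869/5000 ≈ 0.773800

1 1 119/125
2 2 2333/2500
3 3 8923/10000
4 4 539/625
5 5 8429/10000
6 6 1617/2000
7 7 7881/10000
8 8 3869/5000
DF(6y) is solved at step 6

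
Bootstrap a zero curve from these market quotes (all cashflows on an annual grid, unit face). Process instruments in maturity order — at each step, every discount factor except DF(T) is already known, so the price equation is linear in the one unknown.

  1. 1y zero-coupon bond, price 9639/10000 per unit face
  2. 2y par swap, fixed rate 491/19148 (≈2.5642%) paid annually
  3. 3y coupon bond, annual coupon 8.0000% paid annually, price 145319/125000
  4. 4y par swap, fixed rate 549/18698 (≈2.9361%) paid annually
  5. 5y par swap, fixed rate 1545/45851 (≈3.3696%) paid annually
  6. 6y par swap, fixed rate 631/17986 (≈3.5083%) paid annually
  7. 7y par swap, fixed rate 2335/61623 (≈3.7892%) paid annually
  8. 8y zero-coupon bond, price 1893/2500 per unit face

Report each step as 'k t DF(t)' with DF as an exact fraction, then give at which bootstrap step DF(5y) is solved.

step 1 [1y] zero: DF = P = 9639/10000 ≈ 0.963900
step 2 [2y] swap r/1=491/19148: DF=(1 − 491/19148·(0.963900))/(1+491/19148) = 9509/10000 ≈ 0.950900
step 3 [3y] bond c/1=2/25: DF=(145319/125000 − 2/25·(0.963900+0.950900))/(1+2/25) = 4673/5000 ≈ 0.934600
step 4 [4y] swap r/1=549/18698: DF=(1 − 549/18698·(0.963900+0.950900+0.934600))/(1+549/18698) = 4451/5000 ≈ 0.890200
step 5 [5y] swap r/1=1545/45851: DF=(1 − 1545/45851·(0.963900+0.950900+0.934600+0.890200))/(1+1545/45851) = 1691/2000 ≈ 0.845500
step 6 [6y] swap r/1=631/17986: DF=(1 − 631/17986·(0.963900+0.950900+0.934600+0.890200+0.845500))/(1+631/17986) = 8107/10000 ≈ 0.810700
step 7 [7y] swap r/1=2335/61623: DF=(1 − 2335/61623·(0.963900+0.950900+0.934600+0.890200+0.845500+0.810700))/(1+2335/61623) = 1533/2000 ≈ 0.766500
step 8 [8y] zero: DF = P = 1893/2500 ≈ 0.757200

1 1 9639/10000
2 2 9509/10000
3 3 4673/5000
4 4 4451/5000
5 5 1691/2000
6 6 8107/10000
7 7 1533/2000
8 8 1893/2500
DF(5y) is solved at step 5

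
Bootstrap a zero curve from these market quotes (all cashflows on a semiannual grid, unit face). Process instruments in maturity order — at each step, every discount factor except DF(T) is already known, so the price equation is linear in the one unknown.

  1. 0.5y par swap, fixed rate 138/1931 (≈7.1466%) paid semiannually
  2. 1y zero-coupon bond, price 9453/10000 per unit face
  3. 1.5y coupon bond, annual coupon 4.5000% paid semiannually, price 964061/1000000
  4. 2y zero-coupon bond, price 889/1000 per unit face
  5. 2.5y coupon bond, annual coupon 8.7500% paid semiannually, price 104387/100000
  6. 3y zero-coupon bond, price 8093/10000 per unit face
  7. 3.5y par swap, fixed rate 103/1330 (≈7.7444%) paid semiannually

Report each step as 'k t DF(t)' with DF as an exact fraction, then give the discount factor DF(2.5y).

step 1 [0.5y] swap r/2=69/1931: DF=(1 − 69/1931·(0))/(1+69/1931) = 1931/2000 ≈ 0.965500
step 2 [1y] zero: DF = P = 9453/10000 ≈ 0.945300
step 3 [1.5y] bond c/2=9/400: DF=(964061/1000000 − 9/400·(0.965500+0.945300))/(1+9/400) = 563/625 ≈ 0.900800
step 4 [2y] zero: DF = P = 889/1000 ≈ 0.889000
step 5 [2.5y] bond c/2=7/160: DF=(104387/100000 − 7/160·(0.965500+0.945300+0.900800+0.889000))/(1+7/160) = 169/200 ≈ 0.845000
step 6 [3y] zero: DF = P = 8093/10000 ≈ 0.809300
step 7 [3.5y] swap r/2=103/2660: DF=(1 − 103/2660·(0.965500+0.945300+0.900800+0.889000+0.845000+0.809300))/(1+103/2660) = 7631/10000 ≈ 0.763100

1 1/2 1931/2000
2 1 9453/10000
3 3/2 563/625
4 2 889/1000
5 5/2 169/200
6 3 8093/10000
7 7/2 7631/10000
DF(2.5y) = 169/200 ≈ 0.845000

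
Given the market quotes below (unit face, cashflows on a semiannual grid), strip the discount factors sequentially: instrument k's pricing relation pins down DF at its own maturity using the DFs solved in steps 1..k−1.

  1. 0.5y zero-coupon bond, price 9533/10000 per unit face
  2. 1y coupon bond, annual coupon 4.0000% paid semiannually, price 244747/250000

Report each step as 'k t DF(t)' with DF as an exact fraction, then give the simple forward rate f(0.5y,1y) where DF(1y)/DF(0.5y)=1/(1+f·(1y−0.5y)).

step 1 [0.5y] zero: DF = P = 9533/10000 ≈ 0.953300
step 2 [1y] bond c/2=1/50: DF=(244747/250000 − 1/50·(0.953300))/(1+1/50) = 9411/10000 ≈ 0.941100

1 1/2 9533/10000
2 1 9411/10000
f(0.5y,1y) = ((9533/10000)/(9411/10000) − 1)/(1/2) = 244/9411 ≈ 2.5927%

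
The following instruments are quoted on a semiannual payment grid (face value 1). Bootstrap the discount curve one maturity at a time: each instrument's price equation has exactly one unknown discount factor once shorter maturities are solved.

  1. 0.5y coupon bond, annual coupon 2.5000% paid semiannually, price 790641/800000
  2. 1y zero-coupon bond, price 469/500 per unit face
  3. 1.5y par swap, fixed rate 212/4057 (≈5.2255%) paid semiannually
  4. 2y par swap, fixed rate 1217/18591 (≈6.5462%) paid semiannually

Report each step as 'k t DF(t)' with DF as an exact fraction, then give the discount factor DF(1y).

1 1/2 9761/10000
2 1 469/500
3 3/2 4629/5000
4 2 8783/10000
DF(1y) = 469/500 ≈ 0.938000

step 1 [0.5y] bond c/2=1/80: DF=(790641/800000 − 1/80·(0))/(1+1/80) = 9761/10000 ≈ 0.976100
step 2 [1y] zero: DF = P = 469/500 ≈ 0.938000
step 3 [1.5y] swap r/2=106/4057: DF=(1 − 106/4057·(0.976100+0.938000))/(1+106/4057) = 4629/5000 ≈ 0.925800
step 4 [2y] swap r/2=1217/37182: DF=(1 − 1217/37182·(0.976100+0.938000+0.925800))/(1+1217/37182) = 8783/10000 ≈ 0.878300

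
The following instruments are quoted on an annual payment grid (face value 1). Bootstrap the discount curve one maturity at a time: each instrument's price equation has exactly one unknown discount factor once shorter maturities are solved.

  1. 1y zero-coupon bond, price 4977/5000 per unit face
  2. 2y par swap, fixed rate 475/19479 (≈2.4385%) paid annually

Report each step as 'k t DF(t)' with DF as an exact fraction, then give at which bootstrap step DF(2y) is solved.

step 1 [1y] zero: DF = P = 4977/5000 ≈ 0.995400
step 2 [2y] swap r/1=475/19479: DF=(1 − 475/19479·(0.995400))/(1+475/19479) = 381/400 ≈ 0.952500

1 1 4977/5000
2 2 381/400
DF(2y) is solved at step 2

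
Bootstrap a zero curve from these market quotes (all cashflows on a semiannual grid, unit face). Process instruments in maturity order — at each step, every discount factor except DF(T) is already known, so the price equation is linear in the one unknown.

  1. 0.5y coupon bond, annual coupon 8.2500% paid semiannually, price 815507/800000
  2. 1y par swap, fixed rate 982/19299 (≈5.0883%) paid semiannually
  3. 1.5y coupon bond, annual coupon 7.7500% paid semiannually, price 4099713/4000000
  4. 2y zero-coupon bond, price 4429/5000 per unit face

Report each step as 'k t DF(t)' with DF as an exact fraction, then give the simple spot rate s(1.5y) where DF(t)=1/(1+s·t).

1 1/2 979/1000
2 1 9509/10000
3 3/2 9147/10000
4 2 4429/5000
s(1.5y) = (1/(9147/10000) − 1)/(3/2) = 1706/27441 ≈ 6.2170%

step 1 [0.5y] bond c/2=33/800: DF=(815507/800000 − 33/800·(0))/(1+33/800) = 979/1000 ≈ 0.979000
step 2 [1y] swap r/2=491/19299: DF=(1 − 491/19299·(0.979000))/(1+491/19299) = 9509/10000 ≈ 0.950900
step 3 [1.5y] bond c/2=31/800: DF=(4099713/4000000 − 31/800·(0.979000+0.950900))/(1+31/800) = 9147/10000 ≈ 0.914700
step 4 [2y] zero: DF = P = 4429/5000 ≈ 0.885800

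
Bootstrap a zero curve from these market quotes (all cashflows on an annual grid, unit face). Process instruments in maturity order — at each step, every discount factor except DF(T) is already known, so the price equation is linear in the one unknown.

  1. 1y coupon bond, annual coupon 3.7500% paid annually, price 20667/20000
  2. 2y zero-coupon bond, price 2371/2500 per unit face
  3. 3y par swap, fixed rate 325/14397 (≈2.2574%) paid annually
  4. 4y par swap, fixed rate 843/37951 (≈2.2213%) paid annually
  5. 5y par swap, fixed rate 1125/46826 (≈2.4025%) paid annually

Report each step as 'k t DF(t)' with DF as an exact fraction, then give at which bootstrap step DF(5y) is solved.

1 1 249/250
2 2 2371/2500
3 3 187/200
4 4 9157/10000
5 5 71/80
DF(5y) is solved at step 5

step 1 [1y] bond c/1=3/80: DF=(20667/20000 − 3/80·(0))/(1+3/80) = 249/250 ≈ 0.996000
step 2 [2y] zero: DF = P = 2371/2500 ≈ 0.948400
step 3 [3y] swap r/1=325/14397: DF=(1 − 325/14397·(0.996000+0.948400))/(1+325/14397) = 187/200 ≈ 0.935000
step 4 [4y] swap r/1=843/37951: DF=(1 − 843/37951·(0.996000+0.948400+0.935000))/(1+843/37951) = 9157/10000 ≈ 0.915700
step 5 [5y] swap r/1=1125/46826: DF=(1 − 1125/46826·(0.996000+0.948400+0.935000+0.915700))/(1+1125/46826) = 71/80 ≈ 0.887500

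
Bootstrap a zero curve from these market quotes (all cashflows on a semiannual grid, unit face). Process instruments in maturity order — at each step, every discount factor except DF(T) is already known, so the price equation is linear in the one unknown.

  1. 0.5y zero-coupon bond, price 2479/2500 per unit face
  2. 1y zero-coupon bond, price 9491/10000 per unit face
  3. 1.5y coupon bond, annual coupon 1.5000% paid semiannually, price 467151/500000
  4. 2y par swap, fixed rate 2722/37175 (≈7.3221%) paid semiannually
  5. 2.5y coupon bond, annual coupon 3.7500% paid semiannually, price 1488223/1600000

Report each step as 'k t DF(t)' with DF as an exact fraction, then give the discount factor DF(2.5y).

1 1/2 2479/2500
2 1 9491/10000
3 3/2 9129/10000
4 2 8639/10000
5 5/2 4223/5000
DF(2.5y) = 4223/5000 ≈ 0.844600

step 1 [0.5y] zero: DF = P = 2479/2500 ≈ 0.991600
step 2 [1y] zero: DF = P = 9491/10000 ≈ 0.949100
step 3 [1.5y] bond c/2=3/400: DF=(467151/500000 − 3/400·(0.991600+0.949100))/(1+3/400) = 9129/10000 ≈ 0.912900
step 4 [2y] swap r/2=1361/37175: DF=(1 − 1361/37175·(0.991600+0.949100+0.912900))/(1+1361/37175) = 8639/10000 ≈ 0.863900
step 5 [2.5y] bond c/2=3/160: DF=(1488223/1600000 − 3/160·(0.991600+0.949100+0.912900+0.863900))/(1+3/160) = 4223/5000 ≈ 0.844600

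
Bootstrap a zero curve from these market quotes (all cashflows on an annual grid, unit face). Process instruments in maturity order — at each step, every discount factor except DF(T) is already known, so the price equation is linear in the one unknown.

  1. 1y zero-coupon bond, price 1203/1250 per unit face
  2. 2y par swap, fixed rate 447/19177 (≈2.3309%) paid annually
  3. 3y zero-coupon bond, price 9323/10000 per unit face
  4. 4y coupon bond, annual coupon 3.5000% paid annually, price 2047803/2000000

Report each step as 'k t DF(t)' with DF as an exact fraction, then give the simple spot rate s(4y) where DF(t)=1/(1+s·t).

step 1 [1y] zero: DF = P = 1203/1250 ≈ 0.962400
step 2 [2y] swap r/1=447/19177: DF=(1 − 447/19177·(0.962400))/(1+447/19177) = 9553/10000 ≈ 0.955300
step 3 [3y] zero: DF = P = 9323/10000 ≈ 0.932300
step 4 [4y] bond c/1=7/200: DF=(2047803/2000000 − 7/200·(0.962400+0.955300+0.932300))/(1+7/200) = 8929/10000 ≈ 0.892900

1 1 1203/1250
2 2 9553/10000
3 3 9323/10000
4 4 8929/10000
s(4y) = (1/(8929/10000) − 1)/(4) = 1071/35716 ≈ 2.9987%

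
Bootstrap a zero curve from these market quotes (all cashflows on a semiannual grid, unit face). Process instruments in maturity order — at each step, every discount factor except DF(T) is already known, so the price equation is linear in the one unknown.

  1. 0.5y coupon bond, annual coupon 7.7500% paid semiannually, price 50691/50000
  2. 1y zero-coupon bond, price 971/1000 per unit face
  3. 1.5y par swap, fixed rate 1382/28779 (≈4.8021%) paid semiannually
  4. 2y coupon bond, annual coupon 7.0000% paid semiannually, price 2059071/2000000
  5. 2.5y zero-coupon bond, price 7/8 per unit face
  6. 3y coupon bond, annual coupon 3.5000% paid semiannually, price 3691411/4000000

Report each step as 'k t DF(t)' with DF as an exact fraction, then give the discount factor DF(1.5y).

1 1/2 122/125
2 1 971/1000
3 3/2 9309/10000
4 2 4487/5000
5 5/2 7/8
6 3 827/1000
DF(1.5y) = 9309/10000 ≈ 0.930900

step 1 [0.5y] bond c/2=31/800: DF=(50691/50000 − 31/800·(0))/(1+31/800) = 122/125 ≈ 0.976000
step 2 [1y] zero: DF = P = 971/1000 ≈ 0.971000
step 3 [1.5y] swap r/2=691/28779: DF=(1 − 691/28779·(0.976000+0.971000))/(1+691/28779) = 9309/10000 ≈ 0.930900
step 4 [2y] bond c/2=7/200: DF=(2059071/2000000 − 7/200·(0.976000+0.971000+0.930900))/(1+7/200) = 4487/5000 ≈ 0.897400
step 5 [2.5y] zero: DF = P = 7/8 ≈ 0.875000
step 6 [3y] bond c/2=7/400: DF=(3691411/4000000 − 7/400·(0.976000+0.971000+0.930900+0.897400+0.875000))/(1+7/400) = 827/1000 ≈ 0.827000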